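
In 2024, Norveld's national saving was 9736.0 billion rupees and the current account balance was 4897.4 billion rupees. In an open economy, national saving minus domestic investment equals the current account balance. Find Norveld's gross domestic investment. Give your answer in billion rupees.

4838.6

S - I = CA (net lending to the rest of the world).
I = S - CA = 9736.0 - 4897.4 = 4838.6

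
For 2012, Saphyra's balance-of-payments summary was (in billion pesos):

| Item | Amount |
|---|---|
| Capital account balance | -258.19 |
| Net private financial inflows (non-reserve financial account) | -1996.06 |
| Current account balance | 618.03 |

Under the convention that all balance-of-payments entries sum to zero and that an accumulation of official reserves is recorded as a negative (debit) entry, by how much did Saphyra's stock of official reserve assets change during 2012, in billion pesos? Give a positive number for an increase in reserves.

-1636.22

Official reserve transactions balance = -(618.03 + (-258.19) + (-1996.06)) = 1636.22
An accumulation of reserves is recorded as a debit (negative entry), so the change in the stock of reserves is the negative of that balance.
Change in official reserves = -(1636.22) = -1636.22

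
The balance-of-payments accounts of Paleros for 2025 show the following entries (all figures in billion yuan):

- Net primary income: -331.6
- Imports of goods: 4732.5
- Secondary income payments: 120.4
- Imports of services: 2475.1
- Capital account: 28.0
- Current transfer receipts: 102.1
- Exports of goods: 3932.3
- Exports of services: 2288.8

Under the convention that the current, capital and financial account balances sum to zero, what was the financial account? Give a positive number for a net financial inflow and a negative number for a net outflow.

1308.4

Goods balance = 3932.3 - 4732.5 = -800.2
Services balance = 2288.8 - 2475.1 = -186.3
Trade balance (goods + services) = -800.2 + (-186.3) = -986.5
Net primary income = -331.6
Net secondary income = 102.1 - 120.4 = -18.3
Current account = -986.5 + (-331.6) + (-18.3) = -1336.4
Financial account = -(-1336.4 + 28.0) = 1308.4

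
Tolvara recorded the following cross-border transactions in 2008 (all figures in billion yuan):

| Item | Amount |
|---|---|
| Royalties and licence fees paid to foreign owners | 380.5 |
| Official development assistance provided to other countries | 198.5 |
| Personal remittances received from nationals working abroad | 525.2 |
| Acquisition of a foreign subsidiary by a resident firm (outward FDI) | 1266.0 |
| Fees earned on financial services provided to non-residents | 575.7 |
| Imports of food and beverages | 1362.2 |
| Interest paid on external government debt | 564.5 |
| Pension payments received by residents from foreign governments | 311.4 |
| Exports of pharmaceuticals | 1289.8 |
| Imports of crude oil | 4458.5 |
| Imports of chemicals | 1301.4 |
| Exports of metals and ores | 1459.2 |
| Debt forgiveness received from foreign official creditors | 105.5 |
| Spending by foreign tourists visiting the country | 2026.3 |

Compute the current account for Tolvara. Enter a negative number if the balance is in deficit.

-2078.0

Goods: -1362.2 - 4458.5 + 1289.8 + 1459.2 - 1301.4 = -4373.1
Services: -380.5 + 575.7 + 2026.3 = 2221.5
Primary income: -564.5
Secondary income: 525.2 + 311.4 - 198.5 = 638.1
Current account = (-4373.1) + 2221.5 + (-564.5) + 638.1 = -2078.0
(Excluded from the current account — financial account: acquisition of a foreign subsidiary by a resident firm (outward FDI) 1266.0; capital account: debt forgiveness received from foreign official creditors 105.5.)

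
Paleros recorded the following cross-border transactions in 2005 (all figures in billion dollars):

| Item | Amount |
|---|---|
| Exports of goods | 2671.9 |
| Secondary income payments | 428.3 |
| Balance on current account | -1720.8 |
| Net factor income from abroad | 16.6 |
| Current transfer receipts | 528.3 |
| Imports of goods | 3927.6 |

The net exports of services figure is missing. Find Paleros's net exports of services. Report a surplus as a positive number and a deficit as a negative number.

-581.7

Current account = goods balance + services balance + net primary income + net secondary income
Sum of the known components = -1139.1
Net exports of services = CA - (known components) = -1720.8 - (-1139.1) = -581.7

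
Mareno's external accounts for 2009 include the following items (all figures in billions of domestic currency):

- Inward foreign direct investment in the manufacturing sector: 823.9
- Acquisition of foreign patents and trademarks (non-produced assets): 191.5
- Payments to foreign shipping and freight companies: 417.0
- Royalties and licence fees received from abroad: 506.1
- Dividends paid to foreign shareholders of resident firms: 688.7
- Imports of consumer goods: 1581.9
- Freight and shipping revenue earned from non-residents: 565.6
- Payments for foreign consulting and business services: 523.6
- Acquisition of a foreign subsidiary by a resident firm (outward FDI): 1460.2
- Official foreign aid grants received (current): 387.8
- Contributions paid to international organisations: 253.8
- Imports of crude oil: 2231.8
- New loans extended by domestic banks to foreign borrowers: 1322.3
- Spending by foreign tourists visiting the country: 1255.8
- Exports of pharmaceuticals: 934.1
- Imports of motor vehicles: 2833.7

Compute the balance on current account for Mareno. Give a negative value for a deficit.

-4881.1

Goods: -2833.7 + 934.1 - 1581.9 - 2231.8 = -5713.3
Services: -523.6 + 565.6 + 506.1 - 417.0 + 1255.8 = 1386.9
Primary income: -688.7
Secondary income: 387.8 - 253.8 = 134.0
Current account = (-5713.3) + 1386.9 + (-688.7) + 134.0 = -4881.1
(Excluded from the current account — financial account: inward foreign direct investment in the manufacturing sector 823.9, acquisition of a foreign subsidiary by a resident firm (outward FDI) 1460.2, new loans extended by domestic banks to foreign borrowers 1322.3; capital account: acquisition of foreign patents and trademarks (non-produced assets) 191.5.)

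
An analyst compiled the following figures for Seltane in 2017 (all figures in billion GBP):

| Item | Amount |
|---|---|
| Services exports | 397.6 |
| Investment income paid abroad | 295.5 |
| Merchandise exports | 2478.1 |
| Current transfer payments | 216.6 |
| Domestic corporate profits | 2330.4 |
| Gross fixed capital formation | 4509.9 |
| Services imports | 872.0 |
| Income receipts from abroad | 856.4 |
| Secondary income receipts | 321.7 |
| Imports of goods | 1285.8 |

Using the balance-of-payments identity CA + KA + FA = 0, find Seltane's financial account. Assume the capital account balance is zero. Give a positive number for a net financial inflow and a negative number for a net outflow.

-1383.9

Goods balance = 2478.1 - 1285.8 = 1192.3
Services balance = 397.6 - 872.0 = -474.4
Trade balance (goods + services) = 1192.3 + (-474.4) = 717.9
Net primary income = 856.4 - 295.5 = 560.9
Net secondary income = 321.7 - 216.6 = 105.1
Current account = 717.9 + 560.9 + 105.1 = 1383.9
Financial account = -(1383.9) = -1383.9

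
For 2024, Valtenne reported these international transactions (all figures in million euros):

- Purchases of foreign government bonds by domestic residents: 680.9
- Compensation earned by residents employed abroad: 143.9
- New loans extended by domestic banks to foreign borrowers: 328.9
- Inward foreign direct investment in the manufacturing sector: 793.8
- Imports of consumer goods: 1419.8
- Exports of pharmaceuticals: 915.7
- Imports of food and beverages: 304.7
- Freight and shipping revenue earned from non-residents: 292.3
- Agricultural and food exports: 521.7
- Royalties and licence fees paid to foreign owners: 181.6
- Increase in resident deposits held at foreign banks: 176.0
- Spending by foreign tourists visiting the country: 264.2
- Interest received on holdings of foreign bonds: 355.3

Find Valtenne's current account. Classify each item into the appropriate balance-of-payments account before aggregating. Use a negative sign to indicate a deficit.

Goods: -304.7 + 915.7 - 1419.8 + 521.7 = -287.1
Services: 292.3 + 264.2 - 181.6 = 374.9
Primary income: 355.3 + 143.9 = 499.2
Current account = (-287.1) + 374.9 + 499.2 = 587.0
(Excluded from the current account — financial account: purchases of foreign government bonds by domestic residents 680.9, new loans extended by domestic banks to foreign borrowers 328.9, inward foreign direct investment in the manufacturing sector 793.8, increase in resident deposits held at foreign banks 176.0.)

587.0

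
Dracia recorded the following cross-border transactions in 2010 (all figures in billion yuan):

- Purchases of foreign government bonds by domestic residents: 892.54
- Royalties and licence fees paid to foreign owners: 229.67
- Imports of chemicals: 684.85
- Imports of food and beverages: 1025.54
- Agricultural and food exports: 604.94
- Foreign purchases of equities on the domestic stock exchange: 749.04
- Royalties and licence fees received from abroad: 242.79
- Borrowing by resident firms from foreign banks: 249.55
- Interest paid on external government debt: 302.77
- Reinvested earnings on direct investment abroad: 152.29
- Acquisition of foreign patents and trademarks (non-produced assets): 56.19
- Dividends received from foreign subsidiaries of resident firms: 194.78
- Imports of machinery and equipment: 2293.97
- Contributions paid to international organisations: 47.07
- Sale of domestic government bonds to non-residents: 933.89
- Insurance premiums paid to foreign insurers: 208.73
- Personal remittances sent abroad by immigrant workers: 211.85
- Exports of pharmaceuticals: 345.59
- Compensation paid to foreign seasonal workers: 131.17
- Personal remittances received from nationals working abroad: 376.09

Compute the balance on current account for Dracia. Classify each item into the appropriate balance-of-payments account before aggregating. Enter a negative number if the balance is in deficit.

-3219.14

Goods: -684.85 + 345.59 + 604.94 - 1025.54 - 2293.97 = -3053.83
Services: -208.73 + 242.79 - 229.67 = -195.61
Primary income: 152.29 - 302.77 + 194.78 - 131.17 = -86.87
Secondary income: 376.09 - 47.07 - 211.85 = 117.17
Current account = (-3053.83) + (-195.61) + (-86.87) + 117.17 = -3219.14
(Excluded from the current account — financial account: purchases of foreign government bonds by domestic residents 892.54, foreign purchases of equities on the domestic stock exchange 749.04, borrowing by resident firms from foreign banks 249.55, sale of domestic government bonds to non-residents 933.89; capital account: acquisition of foreign patents and trademarks (non-produced assets) 56.19.)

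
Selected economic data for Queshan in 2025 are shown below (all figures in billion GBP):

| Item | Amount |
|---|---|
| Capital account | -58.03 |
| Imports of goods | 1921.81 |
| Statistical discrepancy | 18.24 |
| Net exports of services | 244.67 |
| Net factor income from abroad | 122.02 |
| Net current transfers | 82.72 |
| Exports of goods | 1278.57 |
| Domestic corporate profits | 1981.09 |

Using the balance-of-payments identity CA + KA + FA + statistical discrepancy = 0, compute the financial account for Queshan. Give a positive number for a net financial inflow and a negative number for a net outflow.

233.62

Goods balance = 1278.57 - 1921.81 = -643.24
Services balance = 244.67
Trade balance (goods + services) = -643.24 + 244.67 = -398.57
Net primary income = 122.02
Net secondary income = 82.72
Current account = -398.57 + 122.02 + 82.72 = -193.83
Financial account = -(-193.83 + (-58.03) + 18.24) = 233.62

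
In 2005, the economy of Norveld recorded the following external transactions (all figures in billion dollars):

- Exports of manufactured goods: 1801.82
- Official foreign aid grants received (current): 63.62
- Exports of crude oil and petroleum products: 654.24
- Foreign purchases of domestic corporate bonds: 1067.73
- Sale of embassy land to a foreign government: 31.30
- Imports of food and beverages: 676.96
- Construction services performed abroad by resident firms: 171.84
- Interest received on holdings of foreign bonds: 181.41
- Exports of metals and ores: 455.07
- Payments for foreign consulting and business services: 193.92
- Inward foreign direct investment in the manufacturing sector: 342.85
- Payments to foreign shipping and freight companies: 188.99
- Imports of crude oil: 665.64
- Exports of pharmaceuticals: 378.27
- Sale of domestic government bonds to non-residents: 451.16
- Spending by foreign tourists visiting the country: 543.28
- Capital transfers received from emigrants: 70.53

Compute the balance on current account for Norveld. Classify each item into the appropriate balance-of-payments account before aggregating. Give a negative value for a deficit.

2524.04

Goods: 1801.82 - 665.64 + 378.27 - 676.96 + 455.07 + 654.24 = 1946.80
Services: -188.99 + 171.84 - 193.92 + 543.28 = 332.21
Primary income: 181.41
Secondary income: 63.62
Current account = 1946.80 + 332.21 + 181.41 + 63.62 = 2524.04
(Excluded from the current account — financial account: foreign purchases of domestic corporate bonds 1067.73, inward foreign direct investment in the manufacturing sector 342.85, sale of domestic government bonds to non-residents 451.16; capital account: sale of embassy land to a foreign government 31.30, capital transfers received from emigrants 70.53.)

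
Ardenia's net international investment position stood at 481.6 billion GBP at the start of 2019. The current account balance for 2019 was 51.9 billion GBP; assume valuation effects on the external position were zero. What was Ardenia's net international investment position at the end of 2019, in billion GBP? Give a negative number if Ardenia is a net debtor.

With no valuation effects, change in NIIP = current account = 51.9
End-of-year NIIP = 481.6 + 51.9 = 533.5

533.5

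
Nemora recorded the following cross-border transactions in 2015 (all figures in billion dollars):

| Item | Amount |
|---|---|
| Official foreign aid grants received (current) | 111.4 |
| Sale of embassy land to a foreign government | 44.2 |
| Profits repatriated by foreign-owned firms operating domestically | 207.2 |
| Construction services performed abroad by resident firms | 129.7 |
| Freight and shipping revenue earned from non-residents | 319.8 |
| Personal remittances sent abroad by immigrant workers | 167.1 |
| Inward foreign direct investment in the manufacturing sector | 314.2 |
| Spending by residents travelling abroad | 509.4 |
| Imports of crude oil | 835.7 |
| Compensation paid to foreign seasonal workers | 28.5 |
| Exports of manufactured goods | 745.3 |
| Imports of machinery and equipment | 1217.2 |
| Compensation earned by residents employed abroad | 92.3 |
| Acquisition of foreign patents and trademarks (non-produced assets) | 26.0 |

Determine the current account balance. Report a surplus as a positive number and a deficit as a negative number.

Goods: 745.3 - 1217.2 - 835.7 = -1307.6
Services: 129.7 + 319.8 - 509.4 = -59.9
Primary income: -28.5 - 207.2 + 92.3 = -143.4
Secondary income: 111.4 - 167.1 = -55.7
Current account = (-1307.6) + (-59.9) + (-143.4) + (-55.7) = -1566.6
(Excluded from the current account — capital account: sale of embassy land to a foreign government 44.2, acquisition of foreign patents and trademarks (non-produced assets) 26.0; financial account: inward foreign direct investment in the manufacturing sector 314.2.)

-1566.6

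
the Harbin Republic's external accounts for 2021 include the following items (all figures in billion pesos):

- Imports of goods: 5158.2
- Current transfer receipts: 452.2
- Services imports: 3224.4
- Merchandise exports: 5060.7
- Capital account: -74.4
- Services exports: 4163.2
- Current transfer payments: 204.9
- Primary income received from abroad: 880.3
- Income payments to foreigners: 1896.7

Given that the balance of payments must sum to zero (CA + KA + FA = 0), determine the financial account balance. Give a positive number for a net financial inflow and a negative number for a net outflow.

Goods balance = 5060.7 - 5158.2 = -97.5
Services balance = 4163.2 - 3224.4 = 938.8
Trade balance (goods + services) = -97.5 + 938.8 = 841.3
Net primary income = 880.3 - 1896.7 = -1016.4
Net secondary income = 452.2 - 204.9 = 247.3
Current account = 841.3 + (-1016.4) + 247.3 = 72.2
Financial account = -(72.2 + (-74.4)) = 2.2

2.2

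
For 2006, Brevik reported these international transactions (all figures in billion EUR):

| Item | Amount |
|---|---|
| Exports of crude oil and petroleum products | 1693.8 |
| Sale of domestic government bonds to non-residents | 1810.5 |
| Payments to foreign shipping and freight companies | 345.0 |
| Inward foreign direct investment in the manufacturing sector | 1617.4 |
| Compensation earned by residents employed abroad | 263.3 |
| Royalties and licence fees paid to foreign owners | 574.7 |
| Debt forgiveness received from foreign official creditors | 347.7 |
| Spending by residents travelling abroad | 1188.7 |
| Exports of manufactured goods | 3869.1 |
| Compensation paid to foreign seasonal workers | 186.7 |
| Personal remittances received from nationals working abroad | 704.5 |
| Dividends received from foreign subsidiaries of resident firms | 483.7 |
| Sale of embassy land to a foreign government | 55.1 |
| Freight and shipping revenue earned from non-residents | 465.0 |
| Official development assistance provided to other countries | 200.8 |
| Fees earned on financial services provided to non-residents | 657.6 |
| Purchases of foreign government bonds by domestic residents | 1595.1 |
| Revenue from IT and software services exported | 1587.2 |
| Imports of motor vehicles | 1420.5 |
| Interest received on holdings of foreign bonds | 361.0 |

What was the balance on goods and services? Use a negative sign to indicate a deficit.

Goods: 3869.1 + 1693.8 - 1420.5 = 4142.4
Services: -345.0 + 657.6 - 1188.7 - 574.7 + 1587.2 + 465.0 = 601.4
Trade balance = 4142.4 + 601.4 = 4743.8
(Excluded from the trade balance — financial account: sale of domestic government bonds to non-residents 1810.5, inward foreign direct investment in the manufacturing sector 1617.4, purchases of foreign government bonds by domestic residents 1595.1; primary income: compensation earned by residents employed abroad 263.3, compensation paid to foreign seasonal workers 186.7, dividends received from foreign subsidiaries of resident firms 483.7, interest received on holdings of foreign bonds 361.0; capital account: debt forgiveness received from foreign official creditors 347.7, sale of embassy land to a foreign government 55.1; secondary income: personal remittances received from nationals working abroad 704.5, official development assistance provided to other countries 200.8.)

4743.8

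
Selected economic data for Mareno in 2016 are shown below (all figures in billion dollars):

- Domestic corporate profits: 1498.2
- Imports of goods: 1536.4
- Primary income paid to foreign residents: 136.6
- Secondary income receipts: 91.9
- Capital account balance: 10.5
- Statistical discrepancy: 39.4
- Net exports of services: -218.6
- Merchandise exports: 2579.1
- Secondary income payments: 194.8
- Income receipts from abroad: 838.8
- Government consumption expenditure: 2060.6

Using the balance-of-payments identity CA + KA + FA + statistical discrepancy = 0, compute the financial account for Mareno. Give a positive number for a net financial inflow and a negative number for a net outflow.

-1473.3

Goods balance = 2579.1 - 1536.4 = 1042.7
Services balance = -218.6
Trade balance (goods + services) = 1042.7 + (-218.6) = 824.1
Net primary income = 838.8 - 136.6 = 702.2
Net secondary income = 91.9 - 194.8 = -102.9
Current account = 824.1 + 702.2 + (-102.9) = 1423.4
Financial account = -(1423.4 + 10.5 + 39.4) = -1473.3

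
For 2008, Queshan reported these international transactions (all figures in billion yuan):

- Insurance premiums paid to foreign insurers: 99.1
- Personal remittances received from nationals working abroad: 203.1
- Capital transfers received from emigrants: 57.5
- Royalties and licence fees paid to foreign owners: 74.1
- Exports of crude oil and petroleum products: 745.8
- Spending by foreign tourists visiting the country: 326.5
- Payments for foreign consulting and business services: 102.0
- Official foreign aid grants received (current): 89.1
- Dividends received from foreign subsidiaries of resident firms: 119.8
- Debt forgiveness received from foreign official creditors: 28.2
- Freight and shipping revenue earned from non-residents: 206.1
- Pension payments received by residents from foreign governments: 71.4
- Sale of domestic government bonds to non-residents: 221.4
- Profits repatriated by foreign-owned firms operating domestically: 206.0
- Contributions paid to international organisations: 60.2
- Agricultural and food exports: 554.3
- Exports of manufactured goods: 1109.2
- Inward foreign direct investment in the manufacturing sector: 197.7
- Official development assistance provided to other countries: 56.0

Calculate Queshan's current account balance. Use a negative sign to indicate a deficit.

Goods: 1109.2 + 745.8 + 554.3 = 2409.3
Services: 326.5 - 102.0 + 206.1 - 74.1 - 99.1 = 257.4
Primary income: 119.8 - 206.0 = -86.2
Secondary income: -56.0 + 89.1 - 60.2 + 71.4 + 203.1 = 247.4
Current account = 2409.3 + 257.4 + (-86.2) + 247.4 = 2827.9
(Excluded from the current account — capital account: capital transfers received from emigrants 57.5, debt forgiveness received from foreign official creditors 28.2; financial account: sale of domestic government bonds to non-residents 221.4, inward foreign direct investment in the manufacturing sector 197.7.)

2827.9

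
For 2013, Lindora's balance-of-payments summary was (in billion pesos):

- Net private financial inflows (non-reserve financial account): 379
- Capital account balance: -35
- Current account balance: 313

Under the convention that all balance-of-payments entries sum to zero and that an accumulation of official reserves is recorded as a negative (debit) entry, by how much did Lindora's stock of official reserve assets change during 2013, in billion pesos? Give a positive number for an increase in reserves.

657

Official reserve transactions balance = -(313 + (-35) + 379) = -657
An accumulation of reserves is recorded as a debit (negative entry), so the change in the stock of reserves is the negative of that balance.
Change in official reserves = -(-657) = 657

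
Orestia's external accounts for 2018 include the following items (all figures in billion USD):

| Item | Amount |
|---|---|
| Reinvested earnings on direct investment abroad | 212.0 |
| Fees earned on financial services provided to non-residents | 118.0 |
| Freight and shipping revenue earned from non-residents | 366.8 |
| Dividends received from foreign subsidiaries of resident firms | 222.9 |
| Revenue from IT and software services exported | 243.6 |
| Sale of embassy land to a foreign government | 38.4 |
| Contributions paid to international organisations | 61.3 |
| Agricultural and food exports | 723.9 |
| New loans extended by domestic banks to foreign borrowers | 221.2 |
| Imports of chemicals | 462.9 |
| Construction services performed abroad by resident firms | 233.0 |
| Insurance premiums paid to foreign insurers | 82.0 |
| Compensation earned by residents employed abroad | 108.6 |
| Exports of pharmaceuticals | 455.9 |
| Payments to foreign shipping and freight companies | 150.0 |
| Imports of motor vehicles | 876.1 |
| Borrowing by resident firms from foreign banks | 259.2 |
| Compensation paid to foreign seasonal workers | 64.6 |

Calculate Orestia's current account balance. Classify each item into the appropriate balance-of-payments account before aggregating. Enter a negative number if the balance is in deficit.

987.8

Goods: 455.9 - 462.9 - 876.1 + 723.9 = -159.2
Services: 233.0 - 150.0 + 366.8 + 118.0 - 82.0 + 243.6 = 729.4
Primary income: -64.6 + 212.0 + 108.6 + 222.9 = 478.9
Secondary income: -61.3
Current account = (-159.2) + 729.4 + 478.9 + (-61.3) = 987.8
(Excluded from the current account — capital account: sale of embassy land to a foreign government 38.4; financial account: new loans extended by domestic banks to foreign borrowers 221.2, borrowing by resident firms from foreign banks 259.2.)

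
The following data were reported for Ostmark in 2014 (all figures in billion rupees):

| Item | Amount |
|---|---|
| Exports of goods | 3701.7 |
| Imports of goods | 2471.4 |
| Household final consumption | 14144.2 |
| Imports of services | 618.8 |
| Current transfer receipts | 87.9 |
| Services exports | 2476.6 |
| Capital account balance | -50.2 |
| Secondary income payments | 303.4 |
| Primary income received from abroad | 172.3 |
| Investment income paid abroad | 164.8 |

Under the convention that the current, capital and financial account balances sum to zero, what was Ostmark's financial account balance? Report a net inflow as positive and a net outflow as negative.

-2829.9

Goods balance = 3701.7 - 2471.4 = 1230.3
Services balance = 2476.6 - 618.8 = 1857.8
Trade balance (goods + services) = 1230.3 + 1857.8 = 3088.1
Net primary income = 172.3 - 164.8 = 7.5
Net secondary income = 87.9 - 303.4 = -215.5
Current account = 3088.1 + 7.5 + (-215.5) = 2880.1
Financial account = -(2880.1 + (-50.2)) = -2829.9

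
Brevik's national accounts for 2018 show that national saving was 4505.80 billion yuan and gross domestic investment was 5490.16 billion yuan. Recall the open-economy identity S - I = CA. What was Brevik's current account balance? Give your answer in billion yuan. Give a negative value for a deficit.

S - I = CA (net lending to the rest of the world).
CA = S - I = 4505.80 - 5490.16 = -984.36

-984.36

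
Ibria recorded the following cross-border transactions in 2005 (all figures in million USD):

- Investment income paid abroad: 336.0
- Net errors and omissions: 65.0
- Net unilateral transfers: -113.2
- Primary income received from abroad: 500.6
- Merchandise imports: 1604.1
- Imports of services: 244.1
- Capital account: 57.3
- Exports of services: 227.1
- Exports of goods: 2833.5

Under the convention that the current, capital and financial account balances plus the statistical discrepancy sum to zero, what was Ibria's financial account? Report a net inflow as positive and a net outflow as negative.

Goods balance = 2833.5 - 1604.1 = 1229.4
Services balance = 227.1 - 244.1 = -17.0
Trade balance (goods + services) = 1229.4 + (-17.0) = 1212.4
Net primary income = 500.6 - 336.0 = 164.6
Net secondary income = -113.2
Current account = 1212.4 + 164.6 + (-113.2) = 1263.8
Financial account = -(1263.8 + 57.3 + 65.0) = -1386.1

-1386.1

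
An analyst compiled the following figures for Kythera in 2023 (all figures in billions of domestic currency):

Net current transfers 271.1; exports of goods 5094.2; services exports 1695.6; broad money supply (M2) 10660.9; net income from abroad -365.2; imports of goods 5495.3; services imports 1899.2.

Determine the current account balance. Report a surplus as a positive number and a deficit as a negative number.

Goods balance = 5094.2 - 5495.3 = -401.1
Services balance = 1695.6 - 1899.2 = -203.6
Trade balance (goods + services) = -401.1 + (-203.6) = -604.7
Net primary income = -365.2
Net secondary income = 271.1
Current account = -604.7 + (-365.2) + 271.1 = -698.8

-698.8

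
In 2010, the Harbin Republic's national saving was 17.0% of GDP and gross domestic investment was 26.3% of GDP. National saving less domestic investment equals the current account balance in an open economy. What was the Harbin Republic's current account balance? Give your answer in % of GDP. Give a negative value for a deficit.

S - I = CA (net lending to the rest of the world).
CA = S - I = 17.0 - 26.3 = -9.3

-9.3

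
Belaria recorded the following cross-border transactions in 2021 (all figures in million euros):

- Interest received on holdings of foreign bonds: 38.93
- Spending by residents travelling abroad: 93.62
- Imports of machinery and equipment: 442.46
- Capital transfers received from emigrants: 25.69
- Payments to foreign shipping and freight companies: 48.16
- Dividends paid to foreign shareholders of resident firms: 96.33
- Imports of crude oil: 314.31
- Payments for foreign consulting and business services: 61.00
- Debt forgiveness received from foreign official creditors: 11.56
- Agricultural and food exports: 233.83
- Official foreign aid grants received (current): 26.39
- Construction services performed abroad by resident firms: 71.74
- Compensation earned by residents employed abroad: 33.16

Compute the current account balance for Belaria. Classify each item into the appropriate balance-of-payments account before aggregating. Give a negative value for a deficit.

-651.83

Goods: 233.83 - 442.46 - 314.31 = -522.94
Services: 71.74 - 93.62 - 48.16 - 61.00 = -131.04
Primary income: 38.93 + 33.16 - 96.33 = -24.24
Secondary income: 26.39
Current account = (-522.94) + (-131.04) + (-24.24) + 26.39 = -651.83
(Excluded from the current account — capital account: capital transfers received from emigrants 25.69, debt forgiveness received from foreign official creditors 11.56.)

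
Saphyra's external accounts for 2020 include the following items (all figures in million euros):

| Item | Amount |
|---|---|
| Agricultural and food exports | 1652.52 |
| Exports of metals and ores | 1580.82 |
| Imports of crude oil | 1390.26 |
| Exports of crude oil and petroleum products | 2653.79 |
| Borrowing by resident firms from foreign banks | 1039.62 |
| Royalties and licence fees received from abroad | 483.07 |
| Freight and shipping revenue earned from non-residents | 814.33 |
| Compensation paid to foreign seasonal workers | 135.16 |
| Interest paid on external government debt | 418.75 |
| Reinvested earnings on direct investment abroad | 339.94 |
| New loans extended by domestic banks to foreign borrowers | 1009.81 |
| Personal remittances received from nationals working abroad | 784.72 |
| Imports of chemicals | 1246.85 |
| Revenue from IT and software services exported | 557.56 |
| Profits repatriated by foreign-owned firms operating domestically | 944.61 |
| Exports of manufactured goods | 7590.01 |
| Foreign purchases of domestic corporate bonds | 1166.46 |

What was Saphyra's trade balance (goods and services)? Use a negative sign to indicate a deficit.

12694.99

Goods: 2653.79 - 1390.26 - 1246.85 + 1580.82 + 7590.01 + 1652.52 = 10840.03
Services: 557.56 + 814.33 + 483.07 = 1854.96
Trade balance = 10840.03 + 1854.96 = 12694.99
(Excluded from the trade balance — financial account: borrowing by resident firms from foreign banks 1039.62, new loans extended by domestic banks to foreign borrowers 1009.81, foreign purchases of domestic corporate bonds 1166.46; primary income: compensation paid to foreign seasonal workers 135.16, interest paid on external government debt 418.75, reinvested earnings on direct investment abroad 339.94, profits repatriated by foreign-owned firms operating domestically 944.61; secondary income: personal remittances received from nationals working abroad 784.72.)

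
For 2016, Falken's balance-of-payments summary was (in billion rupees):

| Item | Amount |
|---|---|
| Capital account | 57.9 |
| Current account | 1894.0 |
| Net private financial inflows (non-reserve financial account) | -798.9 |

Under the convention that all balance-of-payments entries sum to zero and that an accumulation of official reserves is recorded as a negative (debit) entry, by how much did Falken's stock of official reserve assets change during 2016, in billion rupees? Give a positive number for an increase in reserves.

Official reserve transactions balance = -(1894.0 + 57.9 + (-798.9)) = -1153.0
An accumulation of reserves is recorded as a debit (negative entry), so the change in the stock of reserves is the negative of that balance.
Change in official reserves = -(-1153.0) = 1153.0

1153.0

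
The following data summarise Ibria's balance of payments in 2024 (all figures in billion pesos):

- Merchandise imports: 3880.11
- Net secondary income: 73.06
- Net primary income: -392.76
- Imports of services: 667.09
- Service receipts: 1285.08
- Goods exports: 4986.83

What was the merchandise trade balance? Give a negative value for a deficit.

1106.72

Goods balance = 4986.83 - 3880.11 = 1106.72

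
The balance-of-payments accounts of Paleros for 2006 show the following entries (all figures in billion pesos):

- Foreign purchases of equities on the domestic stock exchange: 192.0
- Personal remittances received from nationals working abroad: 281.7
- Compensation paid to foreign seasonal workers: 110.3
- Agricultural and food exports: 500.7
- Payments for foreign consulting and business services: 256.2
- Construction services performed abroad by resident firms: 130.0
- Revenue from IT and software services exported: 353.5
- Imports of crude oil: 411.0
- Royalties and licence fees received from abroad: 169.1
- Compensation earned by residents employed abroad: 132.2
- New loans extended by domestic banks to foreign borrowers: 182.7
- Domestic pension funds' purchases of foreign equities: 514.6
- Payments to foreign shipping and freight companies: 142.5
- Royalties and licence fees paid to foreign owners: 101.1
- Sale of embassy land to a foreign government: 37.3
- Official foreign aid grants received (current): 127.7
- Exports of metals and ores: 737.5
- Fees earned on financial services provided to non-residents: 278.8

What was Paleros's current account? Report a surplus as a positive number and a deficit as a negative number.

1690.1

Goods: 500.7 + 737.5 - 411.0 = 827.2
Services: 169.1 - 142.5 + 130.0 + 278.8 - 256.2 - 101.1 + 353.5 = 431.6
Primary income: 132.2 - 110.3 = 21.9
Secondary income: 281.7 + 127.7 = 409.4
Current account = 827.2 + 431.6 + 21.9 + 409.4 = 1690.1
(Excluded from the current account — financial account: foreign purchases of equities on the domestic stock exchange 192.0, new loans extended by domestic banks to foreign borrowers 182.7, domestic pension funds' purchases of foreign equities 514.6; capital account: sale of embassy land to a foreign government 37.3.)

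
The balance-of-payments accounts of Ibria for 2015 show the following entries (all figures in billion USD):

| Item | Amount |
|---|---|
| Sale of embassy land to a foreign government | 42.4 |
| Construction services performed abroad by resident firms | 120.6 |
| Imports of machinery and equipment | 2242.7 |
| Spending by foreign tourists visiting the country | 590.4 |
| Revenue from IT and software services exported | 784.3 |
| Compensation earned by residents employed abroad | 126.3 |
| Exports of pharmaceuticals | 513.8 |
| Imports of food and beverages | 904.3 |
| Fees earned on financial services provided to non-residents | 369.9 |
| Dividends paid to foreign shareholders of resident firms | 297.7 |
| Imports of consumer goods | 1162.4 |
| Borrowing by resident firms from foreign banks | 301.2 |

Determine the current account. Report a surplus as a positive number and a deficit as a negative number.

Goods: -904.3 - 1162.4 - 2242.7 + 513.8 = -3795.6
Services: 120.6 + 784.3 + 369.9 + 590.4 = 1865.2
Primary income: 126.3 - 297.7 = -171.4
Current account = (-3795.6) + 1865.2 + (-171.4) = -2101.8
(Excluded from the current account — capital account: sale of embassy land to a foreign government 42.4; financial account: borrowing by resident firms from foreign banks 301.2.)

-2101.8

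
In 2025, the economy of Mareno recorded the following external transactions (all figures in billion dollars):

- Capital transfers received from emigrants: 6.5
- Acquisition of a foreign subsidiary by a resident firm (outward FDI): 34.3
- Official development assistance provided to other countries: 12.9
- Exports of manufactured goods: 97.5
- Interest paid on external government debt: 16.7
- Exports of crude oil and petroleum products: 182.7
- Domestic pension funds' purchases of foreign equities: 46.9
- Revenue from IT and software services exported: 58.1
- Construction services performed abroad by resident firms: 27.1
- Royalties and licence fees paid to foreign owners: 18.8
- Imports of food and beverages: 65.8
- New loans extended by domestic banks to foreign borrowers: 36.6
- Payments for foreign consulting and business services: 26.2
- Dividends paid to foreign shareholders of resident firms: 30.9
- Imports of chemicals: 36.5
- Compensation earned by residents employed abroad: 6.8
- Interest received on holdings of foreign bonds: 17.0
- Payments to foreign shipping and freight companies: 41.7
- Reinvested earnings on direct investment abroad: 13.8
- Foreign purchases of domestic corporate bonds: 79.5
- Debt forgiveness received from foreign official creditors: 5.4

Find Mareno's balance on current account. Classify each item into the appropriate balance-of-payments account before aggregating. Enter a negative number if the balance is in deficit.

153.5

Goods: 97.5 + 182.7 - 65.8 - 36.5 = 177.9
Services: 58.1 - 26.2 - 41.7 - 18.8 + 27.1 = -1.5
Primary income: 6.8 + 17.0 + 13.8 - 30.9 - 16.7 = -10.0
Secondary income: -12.9
Current account = 177.9 + (-1.5) + (-10.0) + (-12.9) = 153.5
(Excluded from the current account — capital account: capital transfers received from emigrants 6.5, debt forgiveness received from foreign official creditors 5.4; financial account: acquisition of a foreign subsidiary by a resident firm (outward FDI) 34.3, domestic pension funds' purchases of foreign equities 46.9, new loans extended by domestic banks to foreign borrowers 36.6, foreign purchases of domestic corporate bonds 79.5.)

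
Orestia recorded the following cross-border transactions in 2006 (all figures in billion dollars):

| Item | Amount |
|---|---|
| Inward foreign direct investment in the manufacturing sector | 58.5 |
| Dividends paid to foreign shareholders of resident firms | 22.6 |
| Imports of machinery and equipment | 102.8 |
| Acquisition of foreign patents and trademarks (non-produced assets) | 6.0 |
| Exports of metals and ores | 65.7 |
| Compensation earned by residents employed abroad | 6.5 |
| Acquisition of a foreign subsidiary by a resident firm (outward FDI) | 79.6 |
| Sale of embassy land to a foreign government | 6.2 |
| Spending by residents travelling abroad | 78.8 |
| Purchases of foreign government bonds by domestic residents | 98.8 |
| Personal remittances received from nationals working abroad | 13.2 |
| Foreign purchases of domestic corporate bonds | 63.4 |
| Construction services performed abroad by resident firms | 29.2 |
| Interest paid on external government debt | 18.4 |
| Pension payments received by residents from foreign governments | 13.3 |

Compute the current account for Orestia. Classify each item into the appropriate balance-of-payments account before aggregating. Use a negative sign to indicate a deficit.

Goods: 65.7 - 102.8 = -37.1
Services: 29.2 - 78.8 = -49.6
Primary income: -22.6 - 18.4 + 6.5 = -34.5
Secondary income: 13.3 + 13.2 = 26.5
Current account = (-37.1) + (-49.6) + (-34.5) + 26.5 = -94.7
(Excluded from the current account — financial account: inward foreign direct investment in the manufacturing sector 58.5, acquisition of a foreign subsidiary by a resident firm (outward FDI) 79.6, purchases of foreign government bonds by domestic residents 98.8, foreign purchases of domestic corporate bonds 63.4; capital account: acquisition of foreign patents and trademarks (non-produced assets) 6.0, sale of embassy land to a foreign government 6.2.)

-94.7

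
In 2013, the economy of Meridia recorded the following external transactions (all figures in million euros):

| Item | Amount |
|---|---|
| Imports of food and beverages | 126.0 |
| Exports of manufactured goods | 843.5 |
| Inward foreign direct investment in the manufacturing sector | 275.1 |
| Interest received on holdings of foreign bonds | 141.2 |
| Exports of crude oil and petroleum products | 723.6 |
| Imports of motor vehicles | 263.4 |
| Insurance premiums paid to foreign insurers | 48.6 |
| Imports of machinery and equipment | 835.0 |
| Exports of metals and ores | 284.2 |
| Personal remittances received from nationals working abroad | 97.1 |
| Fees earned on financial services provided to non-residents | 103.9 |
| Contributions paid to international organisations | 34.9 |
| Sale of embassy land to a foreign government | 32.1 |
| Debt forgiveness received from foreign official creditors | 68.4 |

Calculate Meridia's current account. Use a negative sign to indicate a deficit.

Goods: -126.0 + 723.6 - 835.0 + 284.2 - 263.4 + 843.5 = 626.9
Services: 103.9 - 48.6 = 55.3
Primary income: 141.2
Secondary income: 97.1 - 34.9 = 62.2
Current account = 626.9 + 55.3 + 141.2 + 62.2 = 885.6
(Excluded from the current account — financial account: inward foreign direct investment in the manufacturing sector 275.1; capital account: sale of embassy land to a foreign government 32.1, debt forgiveness received from foreign official creditors 68.4.)

885.6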